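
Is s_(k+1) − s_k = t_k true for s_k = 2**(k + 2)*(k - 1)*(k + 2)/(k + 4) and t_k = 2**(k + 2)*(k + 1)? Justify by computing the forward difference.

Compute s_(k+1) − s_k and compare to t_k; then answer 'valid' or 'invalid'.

Invalid: residual 2**(k + 3)*(-k**2 - 4*k - 5)/(k**2 + 9*k + 20) ≠ 0.

s_(k+1) = 2**(k + 3)*k*(k + 3)/(k + 5)
s_(k+1) − s_k = 2**(k + 2)*(k**3 + 8*k**2 + 21*k + 10)/(k**2 + 9*k + 20)
(s_(k+1) − s_k) − t_k = 2**(k + 3)*(-k**2 - 4*k - 5)/(k**2 + 9*k + 20)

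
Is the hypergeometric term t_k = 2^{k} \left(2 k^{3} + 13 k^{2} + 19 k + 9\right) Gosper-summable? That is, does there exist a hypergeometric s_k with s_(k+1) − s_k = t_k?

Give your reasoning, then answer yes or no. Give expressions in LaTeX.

r(k) = 2*(2*k**3 + 19*k**2 + 51*k + 43)/(2*k**3 + 13*k**2 + 19*k + 9) after simplifying.
Normal form (A,B,C) = (2, 1, k**3 + 13*k**2/2 + 19*k/2 + 9/2).
f must satisfy (2)·f(k+1) − (1)·f(k) = k**3 + 13*k**2/2 + 19*k/2 + 9/2.
deg f ≤ 3 (via 0,0,3).
Match coefficients ⇒ f(k) = (2*k**3 + k**2 + 3*k - 3)/2.
So s_k = (B(k−1)f/C)·t_k = ((2*k**3 + k**2 + 3*k - 3)/(2*k**3 + 13*k**2 + 19*k + 9))·t_k = 2**k*(2*k**3 + k**2 + 3*k - 3).
s_(k+1) − s_k = 2**k*(2*k**3 + 13*k**2 + 19*k + 9) = t_k.

Yes. s_k = 2^{k} \left(2 k^{3} + k^{2} + 3 k - 3\right).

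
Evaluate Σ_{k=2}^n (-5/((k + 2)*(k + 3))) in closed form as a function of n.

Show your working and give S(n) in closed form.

Step 1: r(k) = (k + 2)/(k + 4).
Take A(k)=k + 2, B(k)=k + 4, C(k)=1.
Key eq: (k + 2)·f(k+1) = (k + 3)·f(k) + (1).
d = 1 from the (1,1,0) case.
Solving with deg f ≤ 1: f(k) = k/2.
Get s_k = R·t_k = -5*k/(2*k + 4) with R(k) = B(k−1)f(k)/C(k) = k*(k + 3)/2.
Check: Δs_k = -5/(k**2 + 5*k + 6). ✓
s_(n+1) = 5*(-n - 1)/(2*(n + 3)) and s_(2) = -5/4, so S(n) = 5*(1 - n)/(4*(n + 3)).

S(n) = 5*(1 - n)/(4*(n + 3))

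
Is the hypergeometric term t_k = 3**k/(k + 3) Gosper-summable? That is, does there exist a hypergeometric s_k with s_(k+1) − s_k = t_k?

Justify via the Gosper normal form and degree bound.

No — key equation has no polynomial f.

Ratio r(k) = 3*(k + 3)/(k + 4).
A = 3*k + 9, B = k + 4, C = 1.
Need (3*k + 9)·f(k+1) − (k + 3)·f(k) = 1.
d = -1 from the (1,1,0) case.
deg f ≤ -1 is impossible — no certificate.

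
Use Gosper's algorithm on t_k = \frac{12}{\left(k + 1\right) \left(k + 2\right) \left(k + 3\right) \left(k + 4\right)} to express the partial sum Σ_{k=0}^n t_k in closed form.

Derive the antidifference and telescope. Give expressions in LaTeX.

Compute t_(k+1)/t_k: get (k + 1)/(k + 5).
Gosper form: A/B · C(k+1)/C(k) with A=k + 1, B=k + 5, C=1.
Need (k + 1)·f(k+1) − (k + 4)·f(k) = 1.
Degrees (1,1,0) ⇒ d ≤ 3.
Solving with deg f ≤ 3: f(k) = k*(k**2 + 6*k + 11)/18.
Certificate R = B(k−1)f/C = k*(k + 4)*(k**2 + 6*k + 11)/18 gives s_k = 2*k*(k**2 + 6*k + 11)/(3*(k + 1)*(k + 2)*(k + 3)).
Verify: 12/(k**4 + 10*k**3 + 35*k**2 + 50*k + 24) matches t_k.
Evaluate: s_(n+1) = 2*(n**3 + 9*n**2 + 26*n + 18)/(3*(n**3 + 9*n**2 + 26*n + 24)); subtract s_(0) = 0 ⇒ S(n) = 2*(n**3 + 9*n**2 + 26*n + 18)/(3*(n**3 + 9*n**2 + 26*n + 24)).

S(n) = \frac{2 \left(n^{3} + 9 n^{2} + 26 n + 18\right)}{3 \left(n^{3} + 9 n^{2} + 26 n + 24\right)}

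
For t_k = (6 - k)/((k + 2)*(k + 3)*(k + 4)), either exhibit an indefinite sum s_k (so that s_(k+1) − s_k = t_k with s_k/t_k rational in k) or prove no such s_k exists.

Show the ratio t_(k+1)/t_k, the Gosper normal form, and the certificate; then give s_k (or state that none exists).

t_(k+1)/t_k = (k - 5)*(k + 2)/((k - 6)*(k + 5)).
So A=k + 2 and B=k + 5, with C=k - 6.
Need (k + 2)·f(k+1) − (k + 4)·f(k) = k - 6.
From deg A=1, deg B=1, deg C=1: d=2.
Solving with deg f ≤ 2: f(k) = -k*(k + 8)/3.
So s_k = (B(k−1)f/C)·t_k = (-k*(k + 4)*(k + 8)/(3*(k - 6)))·t_k = k*(k + 8)/(3*(k + 2)*(k + 3)).
Verify: (6 - k)/(k**3 + 9*k**2 + 26*k + 24) matches t_k.

s_k = k*(k + 8)/(3*(k + 2)*(k + 3))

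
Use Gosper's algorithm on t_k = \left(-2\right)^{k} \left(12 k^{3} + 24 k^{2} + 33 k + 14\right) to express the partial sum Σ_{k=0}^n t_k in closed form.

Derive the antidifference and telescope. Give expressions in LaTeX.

t_(k+1)/t_k = 2*(-12*k**3 - 60*k**2 - 117*k - 83)/(12*k**3 + 24*k**2 + 33*k + 14).
Factor: A=-2; B=1; C=k**3 + 2*k**2 + 11*k/4 + 7/6.
Key eq: (-2)·f(k+1) = (1)·f(k) + (k**3 + 2*k**2 + 11*k/4 + 7/6).
From deg A=0, deg B=0, deg C=3: d=3.
Match coefficients ⇒ f(k) = -k*(4*k**2 + 3)/12.
Certificate R = B(k−1)f/C = -k*(4*k**2 + 3)/(12*k**3 + 24*k**2 + 33*k + 14) gives s_k = (-2)**k*k*(-4*k**2 - 3).
Δs = (-2)**k*(12*k**3 + 24*k**2 + 33*k + 14), as required.
Telescope: S(n) = s_(n+1) − s_(0) = 2*(-2)**n*(4*n**3 + 12*n**2 + 15*n + 7) − (0) = 2*(-2)**n*(4*n**3 + 12*n**2 + 15*n + 7).

S(n) = 2 \left(-2\right)^{n} \left(4 n^{3} + 12 n^{2} + 15 n + 7\right)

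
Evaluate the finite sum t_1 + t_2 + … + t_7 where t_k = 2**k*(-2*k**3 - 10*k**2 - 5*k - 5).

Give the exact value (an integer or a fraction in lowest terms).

Step 1: r(k) = 2*(2*k**3 + 16*k**2 + 31*k + 22)/(2*k**3 + 10*k**2 + 5*k + 5).
Normal form (A,B,C) = (2, 1, k**3 + 5*k**2 + 5*k/2 + 5/2).
Solve (2)·f(k+1) − (1)·f(k) = k**3 + 5*k**2 + 5*k/2 + 5/2.
deg f ≤ 3 (via 0,0,3).
Match coefficients ⇒ f(k) = (2*k**3 - 2*k**2 + k + 3)/2.
Certificate R = B(k−1)f/C = (2*k**3 - 2*k**2 + k + 3)/(2*k**3 + 10*k**2 + 5*k + 5) gives s_k = 2**k*(-2*k**3 + 2*k**2 - k - 3).
s_(k+1) − s_k = 2**k*(-2*k**3 - 10*k**2 - 5*k - 5) = t_k.
Σ_(k=1)^(7) t_k = s_(8) − s_(1) = -232192 − (-8) = -232184.

Σ = -232184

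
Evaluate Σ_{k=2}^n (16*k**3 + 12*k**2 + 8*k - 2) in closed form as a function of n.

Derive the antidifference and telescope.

r(k) = (8*k**3 + 30*k**2 + 40*k + 17)/(8*k**3 + 6*k**2 + 4*k - 1) after simplifying.
A = 1, B = 1, C = k**3 + 3*k**2/4 + k/2 - 1/8.
Need (1)·f(k+1) − (1)·f(k) = k**3 + 3*k**2/4 + k/2 - 1/8.
Degrees (0,0,3) ⇒ d ≤ 4.
Solving with deg f ≤ 4: f(k) = k*(2*k**3 - 2*k**2 + k - 2)/8.
Get s_k = R·t_k = 2*k*(2*k**3 - 2*k**2 + k - 2) with R(k) = B(k−1)f(k)/C(k) = k*(2*k**3 - 2*k**2 + k - 2)/(8*k**3 + 6*k**2 + 4*k - 1).
s_(k+1) − s_k = 16*k**3 + 12*k**2 + 8*k - 2 = t_k.
Σ_(k=2)^n t_k = s_(n+1) − s_(2) = (4*n**4 + 12*n**3 + 14*n**2 + 4*n - 2) − (32), i.e. 4*n**4 + 12*n**3 + 14*n**2 + 4*n - 34.

S(n) = 4*n**4 + 12*n**3 + 14*n**2 + 4*n - 34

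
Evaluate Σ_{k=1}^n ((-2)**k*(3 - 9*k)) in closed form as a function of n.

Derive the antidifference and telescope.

r(k) = 2*(-3*k - 2)/(3*k - 1) after simplifying.
A = -2, B = 1, C = k - 1/3.
Need (-2)·f(k+1) − (1)·f(k) = k - 1/3.
deg f ≤ 1 (via 0,0,1).
Coefficient equations give f(k) = -(k - 1)/3.
Certificate R = B(k−1)f/C = -(k - 1)/(3*k - 1) gives s_k = 3*(-2)**k*(k - 1).
Verify: (-2)**k*(3 - 9*k) matches t_k.
Evaluate: s_(n+1) = 3*(-2)**(n + 1)*n; subtract s_(1) = 0 ⇒ S(n) = 3*(-2)**(n + 1)*n.

S(n) = 3*(-2)**(n + 1)*n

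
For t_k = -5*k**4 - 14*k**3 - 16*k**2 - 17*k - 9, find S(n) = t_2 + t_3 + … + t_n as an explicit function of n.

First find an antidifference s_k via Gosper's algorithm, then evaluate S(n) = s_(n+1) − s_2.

S(n) = -n**5 - 6*n**4 - 14*n**3 - 20*n**2 - 20*n + 61

Ratio r(k) = (5*k**4 + 34*k**3 + 88*k**2 + 111*k + 61)/(5*k**4 + 14*k**3 + 16*k**2 + 17*k + 9).
So A=1 and B=1, with C=k**4 + 14*k**3/5 + 16*k**2/5 + 17*k/5 + 9/5.
Solve (1)·f(k+1) − (1)·f(k) = k**4 + 14*k**3/5 + 16*k**2/5 + 17*k/5 + 9/5.
deg f ≤ 5 (via 0,0,4).
Match coefficients ⇒ f(k) = k*(k**4 + k**3 + 4*k + 3)/5.
So s_k = (B(k−1)f/C)·t_k = (k*(k**4 + k**3 + 4*k + 3)/(5*k**4 + 14*k**3 + 16*k**2 + 17*k + 9))·t_k = k*(-k**4 - k**3 - 4*k - 3).
Δs = -5*k**4 - 14*k**3 - 16*k**2 - 17*k - 9, as required.
Σ_(k=2)^n t_k = s_(n+1) − s_(2) = (-n**5 - 6*n**4 - 14*n**3 - 20*n**2 - 20*n - 9) − (-70), i.e. -n**5 - 6*n**4 - 14*n**3 - 20*n**2 - 20*n + 61.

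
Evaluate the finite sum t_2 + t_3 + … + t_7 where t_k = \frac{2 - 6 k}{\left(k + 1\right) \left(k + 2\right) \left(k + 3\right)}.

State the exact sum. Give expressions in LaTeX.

Σ = -11/18

Step 1: r(k) = (k + 1)*(3*k + 2)/((k + 4)*(3*k - 1)).
Normal form (A,B,C) = (k + 1, k + 4, k - 1/3).
Key eq: (k + 1)·f(k+1) = (k + 3)·f(k) + (k - 1/3).
d = 2 from the (1,1,1) case.
Solving with deg f ≤ 2: f(k) = k*(k - 3)/6.
So s_k = (B(k−1)f/C)·t_k = (k*(k - 3)*(k + 3)/(2*(3*k - 1)))·t_k = -k*(k - 3)/((k + 1)*(k + 2)).
Check: Δs_k = 2*(1 - 3*k)/(k**3 + 6*k**2 + 11*k + 6). ✓
Σ_(k=2)^(7) t_k = s_(8) − s_(2) = -4/9 − (1/6) = -11/18.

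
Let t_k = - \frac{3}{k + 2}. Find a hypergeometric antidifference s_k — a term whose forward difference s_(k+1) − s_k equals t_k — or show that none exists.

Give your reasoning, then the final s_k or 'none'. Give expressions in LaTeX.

not Gosper-summable; s_k does not exist

Step 1: r(k) = (k + 2)/(k + 3).
So A=k + 2 and B=k + 3, with C=1.
Set up (k + 2)·f(k+1) − (k + 2)·f(k) − (1) = 0.
From deg A=1, deg B=1, deg C=0: d=0.
f = c0 ⇒ A·f(k+1) − B(k−1)·f(k) − C = -1. The system {-1 = 0} is inconsistent; no antidifference.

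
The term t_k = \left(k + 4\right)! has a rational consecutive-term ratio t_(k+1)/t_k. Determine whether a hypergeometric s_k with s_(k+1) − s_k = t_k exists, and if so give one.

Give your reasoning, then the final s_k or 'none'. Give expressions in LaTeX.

The ratio is k + 5.
A = k + 5, B = 1, C = 1.
Solve (k + 5)·f(k+1) − (1)·f(k) = 1.
Bound: deg f ≤ -1.
Negative degree bound (-1): no f exists, t_k not Gosper-summable.

no hypergeometric antidifference exists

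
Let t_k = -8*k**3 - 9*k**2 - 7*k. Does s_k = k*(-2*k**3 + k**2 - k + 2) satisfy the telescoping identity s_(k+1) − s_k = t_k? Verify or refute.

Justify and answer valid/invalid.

Valid: the claim telescopes to t_k.

s_(k+1) = k*(-2*k**3 - 7*k**2 - 10*k - 5)
s_(k+1) − s_k = k*(-8*k**2 - 9*k - 7)
(s_(k+1) − s_k) − t_k = 0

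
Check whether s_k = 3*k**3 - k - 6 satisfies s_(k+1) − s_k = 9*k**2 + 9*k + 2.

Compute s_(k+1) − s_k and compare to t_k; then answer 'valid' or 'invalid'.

Valid — Δs_k = t_k.

s_(k+1) = -k + 3*(k + 1)**3 - 7
s_(k+1) − s_k = 9*k**2 + 9*k + 2
(s_(k+1) − s_k) − t_k = 0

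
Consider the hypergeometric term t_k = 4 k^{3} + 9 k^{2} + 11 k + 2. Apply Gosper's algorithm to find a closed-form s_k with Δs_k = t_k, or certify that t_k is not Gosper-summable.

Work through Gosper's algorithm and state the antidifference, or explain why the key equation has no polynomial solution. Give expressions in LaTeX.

The ratio is (4*k**3 + 21*k**2 + 41*k + 26)/(4*k**3 + 9*k**2 + 11*k + 2).
Gosper form: A/B · C(k+1)/C(k) with A=1, B=1, C=k**3 + 9*k**2/4 + 11*k/4 + 1/2.
Need (1)·f(k+1) − (1)·f(k) = k**3 + 9*k**2/4 + 11*k/4 + 1/2.
From deg A=0, deg B=0, deg C=3: d=4.
Solving with deg f ≤ 4: f(k) = k*(k**3 + k**2 + 2*k - 2)/4.
So s_k = (B(k−1)f/C)·t_k = (k*(k**3 + k**2 + 2*k - 2)/(4*k**3 + 9*k**2 + 11*k + 2))·t_k = k*(k**3 + k**2 + 2*k - 2).
Check: Δs_k = 4*k**3 + 9*k**2 + 11*k + 2. ✓

s_k = k \left(k^{3} + k^{2} + 2 k - 2\right)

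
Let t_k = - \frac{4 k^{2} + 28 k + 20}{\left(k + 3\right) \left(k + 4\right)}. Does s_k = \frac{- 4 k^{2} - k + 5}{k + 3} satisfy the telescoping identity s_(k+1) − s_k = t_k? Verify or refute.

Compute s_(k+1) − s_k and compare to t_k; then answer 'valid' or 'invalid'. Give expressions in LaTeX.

s_(k+1) = k*(-4*k - 9)/(k + 4)
s_(k+1) − s_k = 4*(-k**2 - 7*k - 5)/(k**2 + 7*k + 12)
(s_(k+1) − s_k) − t_k = 0

valid (s_(k+1) − s_k reduces to t_k)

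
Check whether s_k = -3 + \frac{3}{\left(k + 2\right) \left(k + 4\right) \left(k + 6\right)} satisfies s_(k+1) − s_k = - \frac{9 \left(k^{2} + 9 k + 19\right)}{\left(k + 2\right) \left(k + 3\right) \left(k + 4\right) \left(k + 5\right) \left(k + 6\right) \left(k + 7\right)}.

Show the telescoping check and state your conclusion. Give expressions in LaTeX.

s_(k+1) = -3 + 3/((k + 3)*(k + 5)*(k + 7))
s_(k+1) − s_k = 3/((k + 3)*(k + 5)*(k + 7)) - 3/((k + 2)*(k + 4)*(k + 6))
(s_(k+1) − s_k) − t_k = 0

Valid — Δs_k = t_k.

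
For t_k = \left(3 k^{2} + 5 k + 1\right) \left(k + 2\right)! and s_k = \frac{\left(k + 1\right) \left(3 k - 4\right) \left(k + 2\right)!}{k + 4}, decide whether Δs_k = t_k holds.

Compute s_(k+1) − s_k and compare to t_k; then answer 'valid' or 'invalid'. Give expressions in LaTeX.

Invalid: residual - \frac{3 \left(3 k^{3} + 17 k^{2} + 18 k + 8\right) \left(k + 2\right)!}{\left(k + 4\right) \left(k + 5\right)} ≠ 0.

s_(k+1) = (k + 2)*(3*k - 1)*factorial(k + 3)/(k + 5)
s_(k+1) − s_k = (3*k**4 + 23*k**3 + 55*k**2 + 55*k - 4)*factorial(k + 2)/((k + 4)*(k + 5))
(s_(k+1) − s_k) − t_k = -3*(3*k**3 + 17*k**2 + 18*k + 8)*factorial(k + 2)/((k + 4)*(k + 5))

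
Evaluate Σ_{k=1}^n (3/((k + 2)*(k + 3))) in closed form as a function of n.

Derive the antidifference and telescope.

S(n) = n/(n + 3)

Compute t_(k+1)/t_k: get (k + 2)/(k + 4).
A = k + 2, B = k + 4, C = 1.
f must satisfy (k + 2)·f(k+1) − (k + 3)·f(k) = 1.
d = 1 from the (1,1,0) case.
Solve for f: f(k) = k/2 (degree 1 ≤ 1).
Get s_k = R·t_k = 3*k/(2*(k + 2)) with R(k) = B(k−1)f(k)/C(k) = k*(k + 3)/2.
Δs = 3/(k**2 + 5*k + 6), as required.
Telescope: S(n) = s_(n+1) − s_(1) = 3*(n + 1)/(2*(n + 3)) − (1/2) = n/(n + 3).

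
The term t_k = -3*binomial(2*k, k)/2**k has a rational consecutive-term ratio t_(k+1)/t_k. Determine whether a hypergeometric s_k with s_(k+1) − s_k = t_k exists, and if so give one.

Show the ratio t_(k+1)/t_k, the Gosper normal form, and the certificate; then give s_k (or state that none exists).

no hypergeometric antidifference exists

The ratio is (2*k + 1)/(k + 1).
Gosper form: A/B · C(k+1)/C(k) with A=2*k + 1, B=k + 1, C=1.
Solve (2*k + 1)·f(k+1) − (k)·f(k) = 1.
deg f ≤ -1 (via 1,1,0).
Negative degree bound (-1): no f exists, t_k not Gosper-summable.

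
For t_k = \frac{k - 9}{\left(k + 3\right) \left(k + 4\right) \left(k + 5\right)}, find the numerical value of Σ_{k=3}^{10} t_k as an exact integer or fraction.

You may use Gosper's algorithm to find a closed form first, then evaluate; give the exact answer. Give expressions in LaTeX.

t_(k+1)/t_k = (k - 8)*(k + 3)/((k - 9)*(k + 6)).
Factor: A=k + 3; B=k + 6; C=k - 9.
Need (k + 3)·f(k+1) − (k + 5)·f(k) = k - 9.
Bound: deg f ≤ 2.
Solve for f: f(k) = -k*(k + 11)/4 (degree 2 ≤ 2).
Get s_k = R·t_k = k*(-k - 11)/(4*(k + 3)*(k + 4)) with R(k) = B(k−1)f(k)/C(k) = -k*(k + 5)*(k + 11)/(4*(k - 9)).
Δs = (k - 9)/(k**3 + 12*k**2 + 47*k + 60), as required.
Evaluate s at k=11 and k=3: -121/420 and -1/4; difference -4/105.

Σ = -4/105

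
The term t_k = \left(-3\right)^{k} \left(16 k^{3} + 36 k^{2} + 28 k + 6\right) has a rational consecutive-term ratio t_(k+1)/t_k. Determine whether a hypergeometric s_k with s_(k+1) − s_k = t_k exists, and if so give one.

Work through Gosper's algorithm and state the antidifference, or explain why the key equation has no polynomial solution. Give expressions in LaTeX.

t_(k+1)/t_k = 3*(-8*k**3 - 42*k**2 - 74*k - 43)/(8*k**3 + 18*k**2 + 14*k + 3).
Gosper form: A/B · C(k+1)/C(k) with A=-3, B=1, C=k**3 + 9*k**2/4 + 7*k/4 + 3/8.
Set up (-3)·f(k+1) − (1)·f(k) − (k**3 + 9*k**2/4 + 7*k/4 + 3/8) = 0.
Bound: deg f ≤ 3.
Match coefficients ⇒ f(k) = -k*(2*k**2 - 1)/8.
Then R = B(k−1)f/C = -k*(2*k**2 - 1)/(8*k**3 + 18*k**2 + 14*k + 3), so s_k = R(k)·t_k = 2*(-3)**k*k*(1 - 2*k**2).
s_(k+1) − s_k = (-3)**k*(16*k**3 + 36*k**2 + 28*k + 6) = t_k.

s_k = 2 \left(-3\right)^{k} k \left(1 - 2 k^{2}\right)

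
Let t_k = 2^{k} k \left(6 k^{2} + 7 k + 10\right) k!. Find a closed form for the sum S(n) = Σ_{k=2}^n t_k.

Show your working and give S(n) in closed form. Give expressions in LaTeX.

Compute t_(k+1)/t_k: get (k + 1)**2*(14*k + 12*(k + 1)**2 + 34)/(k*(6*k**2 + 7*k + 10)).
Gosper form: A/B · C(k+1)/C(k) with A=2*k + 2, B=1, C=k**3 + 7*k**2/6 + 5*k/3.
Key eq: (2*k + 2)·f(k+1) = (1)·f(k) + (k**3 + 7*k**2/6 + 5*k/3).
deg f ≤ 2 (via 1,0,3).
Solving with deg f ≤ 2: f(k) = (3*k**2 - 4*k + 2)/6.
Certificate R = B(k−1)f/C = (3*k**2 - 4*k + 2)/(k*(6*k**2 + 7*k + 10)) gives s_k = 2**k*(3*k**2 - 4*k + 2)*factorial(k).
Verify: 2**k*k*(6*k**2 + 7*k + 10)*factorial(k) matches t_k.
s_(n+1) = 2**(n + 1)*(3*n**2 + 2*n + 1)*factorial(n + 1) and s_(2) = 48, so S(n) = 6*2**n*n**3*factorial(n) + 10*2**n*n**2*factorial(n) + 6*2**n*n*factorial(n) + 2*2**n*factorial(n) - 48.

S(n) = 6 \cdot 2^{n} n^{3} n! + 10 \cdot 2^{n} n^{2} n! + 6 \cdot 2^{n} n n! + 2 \cdot 2^{n} n! - 48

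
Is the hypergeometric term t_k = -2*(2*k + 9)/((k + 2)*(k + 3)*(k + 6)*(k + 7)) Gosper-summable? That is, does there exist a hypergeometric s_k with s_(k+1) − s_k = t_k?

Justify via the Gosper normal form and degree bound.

r(k) = (k + 2)*(k + 6)*(2*k + 11)/((k + 4)*(k + 8)*(2*k + 9)) after simplifying.
So A=k + 2 and B=k + 8, with C=k**3 + 27*k**2/2 + 121*k/2 + 90.
Solve (k + 2)·f(k+1) − (k + 7)·f(k) = k**3 + 27*k**2/2 + 121*k/2 + 90.
Degrees (1,1,3) ⇒ d ≤ 5.
Coefficient equations give f(k) = k*(k + 3)*(k + 4)*(k + 5)*(k + 8)/24.
Certificate R = B(k−1)f/C = k*(k + 3)*(k + 7)*(k + 8)/(12*(2*k + 9)) gives s_k = k*(-k - 8)/(6*(k**2 + 8*k + 12)).
Check: Δs_k = 2*(-2*k - 9)/(k**4 + 18*k**3 + 113*k**2 + 288*k + 252). ✓

Yes. s_k = k*(-k - 8)/(6*(k**2 + 8*k + 12)).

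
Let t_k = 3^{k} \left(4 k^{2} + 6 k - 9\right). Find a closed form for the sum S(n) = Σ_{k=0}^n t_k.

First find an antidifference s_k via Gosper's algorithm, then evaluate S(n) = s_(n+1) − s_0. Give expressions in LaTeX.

S(n) = 6 \cdot 3^{n} n^{2} + 3 \cdot 3^{n} n - 12 \cdot 3^{n} + 3

Compute t_(k+1)/t_k: get 3*(4*k**2 + 14*k + 1)/(4*k**2 + 6*k - 9).
Factor: A=3; B=1; C=k**2 + 3*k/2 - 9/4.
Set up (3)·f(k+1) − (1)·f(k) − (k**2 + 3*k/2 - 9/4) = 0.
From deg A=0, deg B=0, deg C=2: d=2.
Coefficient equations give f(k) = (2*k**2 - 3*k - 3)/4.
Then R = B(k−1)f/C = (2*k**2 - 3*k - 3)/(4*k**2 + 6*k - 9), so s_k = R(k)·t_k = 3**k*(2*k**2 - 3*k - 3).
s_(k+1) − s_k = 3**k*(4*k**2 + 6*k - 9) = t_k.
s_(n+1) = 3**(n + 1)*(2*n**2 + n - 4) and s_(0) = -3, so S(n) = 6*3**n*n**2 + 3*3**n*n - 12*3**n + 3.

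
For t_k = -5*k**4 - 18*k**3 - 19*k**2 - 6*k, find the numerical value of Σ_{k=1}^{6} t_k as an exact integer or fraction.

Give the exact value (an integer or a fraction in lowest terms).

The ratio is (5*k**2 + 23*k + 24)/(k*(5*k + 3)).
A = 1, B = 1, C = k**4 + 18*k**3/5 + 19*k**2/5 + 6*k/5.
Key eq: (1)·f(k+1) = (1)·f(k) + (k**4 + 18*k**3/5 + 19*k**2/5 + 6*k/5).
From deg A=0, deg B=0, deg C=4: d=5.
A polynomial solution: f(k) = k**2*(k - 1)*(k + 1)*(k + 2)/5.
So s_k = (B(k−1)f/C)·t_k = (k*(k - 1)/(5*k + 3))·t_k = k**2*(-k**3 - 2*k**2 + k + 2).
s_(k+1) − s_k = k*(-5*k**3 - 18*k**2 - 19*k - 6) = t_k.
Σ_(k=1)^(6) t_k = s_(7) − s_(1) = -21168 − (0) = -21168.

Σ = -21168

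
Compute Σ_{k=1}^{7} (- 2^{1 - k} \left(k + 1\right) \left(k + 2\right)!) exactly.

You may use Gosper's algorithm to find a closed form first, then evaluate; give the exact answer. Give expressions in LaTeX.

r(k) = (k + 2)*(k + 3)/(2*(k + 1)) after simplifying.
Normal form (A,B,C) = (k/2 + 3/2, 1, k + 1).
f must satisfy (k/2 + 3/2)·f(k+1) − (1)·f(k) = k + 1.
d = 0 from the (1,0,1) case.
A polynomial solution: f(k) = 2.
Certificate R = B(k−1)f/C = 2/(k + 1) gives s_k = -2**(2 - k)*factorial(k + 2).
Verify: -2**(1 - k)*(k + 1)*factorial(k + 2) matches t_k.
Sum = s_(8) − s_(1); s_(8) = -56700, s_(1) = -12 ⇒ -56688.

Σ = -56688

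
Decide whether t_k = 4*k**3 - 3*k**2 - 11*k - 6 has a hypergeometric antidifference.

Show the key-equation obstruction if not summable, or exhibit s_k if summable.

The ratio is (4*k**3 + 9*k**2 - 5*k - 16)/(4*k**3 - 3*k**2 - 11*k - 6).
So A=1 and B=1, with C=k**3 - 3*k**2/4 - 11*k/4 - 3/2.
Key eq: (1)·f(k+1) = (1)·f(k) + (k**3 - 3*k**2/4 - 11*k/4 - 3/2).
d = 4 from the (0,0,3) case.
Solving with deg f ≤ 4: f(k) = k*(k**3 - 3*k**2 - 3*k - 1)/4.
Get s_k = R·t_k = k*(k**3 - 3*k**2 - 3*k - 1) with R(k) = B(k−1)f(k)/C(k) = k*(k**3 - 3*k**2 - 3*k - 1)/(4*k**3 - 3*k**2 - 11*k - 6).
Δs = 4*k**3 - 3*k**2 - 11*k - 6, as required.

Yes. s_k = k*(k**3 - 3*k**2 - 3*k - 1).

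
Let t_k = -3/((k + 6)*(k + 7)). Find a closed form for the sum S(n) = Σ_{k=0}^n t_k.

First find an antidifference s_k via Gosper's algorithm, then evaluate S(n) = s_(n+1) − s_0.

The ratio is (k + 6)/(k + 8).
Gosper form: A/B · C(k+1)/C(k) with A=k + 6, B=k + 8, C=1.
Key eq: (k + 6)·f(k+1) = (k + 7)·f(k) + (1).
From deg A=1, deg B=1, deg C=0: d=1.
Coefficient equations give f(k) = k/6.
Get s_k = R·t_k = -k/(2*k + 12) with R(k) = B(k−1)f(k)/C(k) = k*(k + 7)/6.
Check: Δs_k = -3/(k**2 + 13*k + 42). ✓
Telescope: S(n) = s_(n+1) − s_(0) = (-n - 1)/(2*(n + 7)) − (0) = (-n - 1)/(2*(n + 7)).

S(n) = (-n - 1)/(2*(n + 7))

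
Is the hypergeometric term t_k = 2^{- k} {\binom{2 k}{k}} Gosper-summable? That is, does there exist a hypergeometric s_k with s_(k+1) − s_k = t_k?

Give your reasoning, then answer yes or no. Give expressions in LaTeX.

r(k) = (2*k + 1)/(k + 1) after simplifying.
So A=2*k + 1 and B=k + 1, with C=1.
Need (2*k + 1)·f(k+1) − (k)·f(k) = 1.
From deg A=1, deg B=1, deg C=0: d=-1.
Bound -1 < 0, so the key equation has no polynomial solution.

No — key equation has no polynomial f.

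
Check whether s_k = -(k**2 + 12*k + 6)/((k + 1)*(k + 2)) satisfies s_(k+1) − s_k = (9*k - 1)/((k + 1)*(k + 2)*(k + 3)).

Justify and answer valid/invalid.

s_(k+1) = (-12*k - (k + 1)**2 - 18)/((k + 2)*(k + 3))
s_(k+1) − s_k = (9*k - 1)/(k**3 + 6*k**2 + 11*k + 6)
(s_(k+1) − s_k) − t_k = 0

Valid: the claim telescopes to t_k.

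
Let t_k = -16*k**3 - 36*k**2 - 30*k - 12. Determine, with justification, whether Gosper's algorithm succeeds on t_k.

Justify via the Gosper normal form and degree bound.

Ratio r(k) = (8*k**3 + 42*k**2 + 75*k + 47)/(8*k**3 + 18*k**2 + 15*k + 6).
Gosper form: A/B · C(k+1)/C(k) with A=1, B=1, C=k**3 + 9*k**2/4 + 15*k/8 + 3/4.
f must satisfy (1)·f(k+1) − (1)·f(k) = k**3 + 9*k**2/4 + 15*k/8 + 3/4.
Bound: deg f ≤ 4.
Coefficient equations give f(k) = k*(4*k**3 + 4*k**2 + k + 3)/16.
Certificate R = B(k−1)f/C = k*(4*k**3 + 4*k**2 + k + 3)/(2*(8*k**3 + 18*k**2 + 15*k + 6)) gives s_k = k*(-4*k**3 - 4*k**2 - k - 3).
Verify: -16*k**3 - 36*k**2 - 30*k - 12 matches t_k.

Yes. s_k = k*(-4*k**3 - 4*k**2 - k - 3).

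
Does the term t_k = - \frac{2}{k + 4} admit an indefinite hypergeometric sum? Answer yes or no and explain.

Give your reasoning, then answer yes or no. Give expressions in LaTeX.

Step 1: r(k) = (k + 4)/(k + 5).
Factor: A=k + 4; B=k + 5; C=1.
Need (k + 4)·f(k+1) − (k + 4)·f(k) = 1.
deg f ≤ 0 (via 1,1,0).
Put f(k) = c0: A·f(k+1) − B(k−1)·f(k) − C = -1; need -1 = 0 — inconsistent ⇒ no f, not summable.

No. Not Gosper-summable.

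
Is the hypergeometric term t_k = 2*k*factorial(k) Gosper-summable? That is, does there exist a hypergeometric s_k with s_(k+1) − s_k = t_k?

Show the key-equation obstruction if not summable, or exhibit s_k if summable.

Yes. s_k = 2*factorial(k).

Compute t_(k+1)/t_k: get (k + 1)**2/k.
So A=k + 1 and B=1, with C=k.
Need (k + 1)·f(k+1) − (1)·f(k) = k.
d = 0 from the (1,0,1) case.
Coefficient equations give f(k) = 1.
So s_k = (B(k−1)f/C)·t_k = (1/k)·t_k = 2*factorial(k).
Verify: 2*k*factorial(k) matches t_k.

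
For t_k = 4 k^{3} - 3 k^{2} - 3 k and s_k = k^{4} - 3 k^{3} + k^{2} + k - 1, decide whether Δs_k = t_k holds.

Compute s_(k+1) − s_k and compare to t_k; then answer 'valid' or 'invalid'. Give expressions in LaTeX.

s_(k+1) = k**4 + k**3 - 2*k**2 - 2*k - 1
s_(k+1) − s_k = k*(4*k**2 - 3*k - 3)
(s_(k+1) − s_k) − t_k = 0

valid; difference matches t_k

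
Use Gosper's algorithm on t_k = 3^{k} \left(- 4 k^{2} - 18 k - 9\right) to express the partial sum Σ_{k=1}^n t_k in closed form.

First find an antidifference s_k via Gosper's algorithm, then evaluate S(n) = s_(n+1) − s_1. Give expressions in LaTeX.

S(n) = - 6 \cdot 3^{n} n^{2} - 21 \cdot 3^{n} n - 6 \cdot 3^{n} + 6

Compute t_(k+1)/t_k: get 3*(4*k**2 + 26*k + 31)/(4*k**2 + 18*k + 9).
Factor: A=3; B=1; C=k**2 + 9*k/2 + 9/4.
Key eq: (3)·f(k+1) = (1)·f(k) + (k**2 + 9*k/2 + 9/4).
Bound: deg f ≤ 2.
Solving with deg f ≤ 2: f(k) = (2*k**2 + 3*k - 3)/4.
Then R = B(k−1)f/C = (2*k**2 + 3*k - 3)/(4*k**2 + 18*k + 9), so s_k = R(k)·t_k = 3**k*(-2*k**2 - 3*k + 3).
Verify: 3**k*(-4*k**2 - 18*k - 9) matches t_k.
Σ_(k=1)^n t_k = s_(n+1) − s_(1) = (3**(n + 1)*(-2*n**2 - 7*n - 2)) − (-6), i.e. -6*3**n*n**2 - 21*3**n*n - 6*3**n + 6.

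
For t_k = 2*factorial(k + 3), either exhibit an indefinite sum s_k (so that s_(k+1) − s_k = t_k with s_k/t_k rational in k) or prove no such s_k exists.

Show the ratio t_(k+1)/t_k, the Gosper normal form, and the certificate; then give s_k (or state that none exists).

no hypergeometric antidifference exists

The ratio is k + 4.
Normal form (A,B,C) = (k + 4, 1, 1).
Solve (k + 4)·f(k+1) − (1)·f(k) = 1.
deg f ≤ -1 (via 1,0,0).
Bound -1 < 0, so the key equation has no polynomial solution.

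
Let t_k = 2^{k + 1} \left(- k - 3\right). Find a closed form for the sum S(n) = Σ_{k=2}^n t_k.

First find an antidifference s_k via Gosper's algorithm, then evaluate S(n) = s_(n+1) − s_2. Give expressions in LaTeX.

The ratio is 2*(k + 4)/(k + 3).
Normal form (A,B,C) = (2, 1, k + 3).
Solve (2)·f(k+1) − (1)·f(k) = k + 3.
Bound: deg f ≤ 1.
A polynomial solution: f(k) = k + 1.
Get s_k = R·t_k = 2**(k + 1)*(-k - 1) with R(k) = B(k−1)f(k)/C(k) = (k + 1)/(k + 3).
Δs = 2**(k + 1)*(-k - 3), as required.
Evaluate: s_(n+1) = 2**(n + 2)*(-n - 2); subtract s_(2) = -24 ⇒ S(n) = -4*2**n*n - 8*2**n + 24.

S(n) = - 4 \cdot 2^{n} n - 8 \cdot 2^{n} + 24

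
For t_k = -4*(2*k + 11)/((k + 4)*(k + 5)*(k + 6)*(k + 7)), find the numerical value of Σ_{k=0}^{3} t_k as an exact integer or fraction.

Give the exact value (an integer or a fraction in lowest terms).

r(k) = (k + 4)*(2*k + 13)/((k + 8)*(2*k + 11)) after simplifying.
A = k + 4, B = k + 8, C = k + 11/2.
Set up (k + 4)·f(k+1) − (k + 7)·f(k) − (k + 11/2) = 0.
Degrees (1,1,1) ⇒ d ≤ 3.
A polynomial solution: f(k) = k*(k + 5)*(k + 10)/48.
Then R = B(k−1)f/C = k*(k + 5)*(k + 7)*(k + 10)/(24*(2*k + 11)), so s_k = R(k)·t_k = k*(-k - 10)/(6*(k**2 + 10*k + 24)).
Check: Δs_k = 4*(-2*k - 11)/(k**4 + 22*k**3 + 179*k**2 + 638*k + 840). ✓
Evaluate s at k=4 and k=0: -7/60 and 0; difference -7/60.

Σ = -7/60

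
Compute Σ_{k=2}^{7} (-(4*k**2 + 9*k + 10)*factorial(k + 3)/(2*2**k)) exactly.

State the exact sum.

Compute t_(k+1)/t_k: get (k + 4)*(9*k + 4*(k + 1)**2 + 19)/(2*(4*k**2 + 9*k + 10)).
Gosper form: A/B · C(k+1)/C(k) with A=k/2 + 2, B=1, C=k**2 + 9*k/4 + 5/2.
Need (k/2 + 2)·f(k+1) − (1)·f(k) = k**2 + 9*k/4 + 5/2.
d = 1 from the (1,0,2) case.
Coefficient equations give f(k) = (4*k - 3)/2.
Get s_k = R·t_k = -(4*k - 3)*factorial(k + 3)/2**k with R(k) = B(k−1)f(k)/C(k) = 2*(4*k - 3)/(4*k**2 + 9*k + 10).
Verify: -(4*k**2 + 9*k + 10)*factorial(k + 3)/(2*2**k) matches t_k.
Telescoping: Σ = s_(8) − s_(2) = -4521825 − (-150) = -4521675.

Σ = -4521675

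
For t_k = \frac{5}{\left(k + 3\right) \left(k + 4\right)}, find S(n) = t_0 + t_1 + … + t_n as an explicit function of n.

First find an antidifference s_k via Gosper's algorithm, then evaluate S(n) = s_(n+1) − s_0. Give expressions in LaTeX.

S(n) = \frac{5 \left(n + 1\right)}{3 \left(n + 4\right)}

Step 1: r(k) = (k + 3)/(k + 5).
Factor: A=k + 3; B=k + 5; C=1.
Solve (k + 3)·f(k+1) − (k + 4)·f(k) = 1.
d = 1 from the (1,1,0) case.
Coefficient equations give f(k) = k/3.
R(k) = B(k−1)·f(k)/C(k) = k*(k + 4)/3; s_k = R·t_k = 5*k/(3*(k + 3)).
Verify: 5/(k**2 + 7*k + 12) matches t_k.
Evaluate: s_(n+1) = 5*(n + 1)/(3*(n + 4)); subtract s_(0) = 0 ⇒ S(n) = 5*(n + 1)/(3*(n + 4)).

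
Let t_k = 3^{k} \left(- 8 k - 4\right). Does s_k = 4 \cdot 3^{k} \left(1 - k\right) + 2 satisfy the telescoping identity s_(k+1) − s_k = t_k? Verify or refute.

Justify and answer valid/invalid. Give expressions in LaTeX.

s_(k+1) = -12*3**k*k + 2
s_(k+1) − s_k = 3**k*(-8*k - 4)
(s_(k+1) − s_k) − t_k = 0

valid (s_(k+1) − s_k reduces to t_k)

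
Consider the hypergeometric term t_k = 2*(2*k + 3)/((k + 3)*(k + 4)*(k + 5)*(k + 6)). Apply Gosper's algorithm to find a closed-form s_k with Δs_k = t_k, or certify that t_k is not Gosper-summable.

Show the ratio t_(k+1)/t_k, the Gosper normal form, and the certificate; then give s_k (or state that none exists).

s_k = k*(k**2 + 12*k + 17)/(15*(k + 3)*(k + 4)*(k + 5))

Compute t_(k+1)/t_k: get (k + 3)*(2*k + 5)/((k + 7)*(2*k + 3)).
So A=k + 3 and B=k + 7, with C=k + 3/2.
f must satisfy (k + 3)·f(k+1) − (k + 6)·f(k) = k + 3/2.
From deg A=1, deg B=1, deg C=1: d=3.
Coefficient equations give f(k) = k*(k**2 + 12*k + 17)/60.
Get s_k = R·t_k = k*(k**2 + 12*k + 17)/(15*(k + 3)*(k + 4)*(k + 5)) with R(k) = B(k−1)f(k)/C(k) = k*(k + 6)*(k**2 + 12*k + 17)/(30*(2*k + 3)).
s_(k+1) − s_k = 2*(2*k + 3)/(k**4 + 18*k**3 + 119*k**2 + 342*k + 360) = t_k.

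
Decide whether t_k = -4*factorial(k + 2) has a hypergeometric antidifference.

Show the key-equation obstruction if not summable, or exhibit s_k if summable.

No — t_k has no hypergeometric antidifference.

r(k) = k + 3 after simplifying.
Factor: A=k + 3; B=1; C=1.
Solve (k + 3)·f(k+1) − (1)·f(k) = 1.
deg f ≤ -1 (via 1,0,0).
d = -1 < 0 ⇒ no nonzero polynomial f; not summable.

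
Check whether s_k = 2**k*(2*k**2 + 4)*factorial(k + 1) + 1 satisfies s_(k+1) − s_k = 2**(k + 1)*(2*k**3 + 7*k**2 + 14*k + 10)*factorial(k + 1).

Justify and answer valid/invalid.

s_(k+1) = 2**(k + 1)*(2*(k + 1)**2 + 4)*factorial(k + 2) + 1
s_(k+1) − s_k = 2**(k + 1)*(2*k**3 + 7*k**2 + 14*k + 10)*factorial(k + 1)
(s_(k+1) − s_k) − t_k = 0

Valid — Δs_k = t_k.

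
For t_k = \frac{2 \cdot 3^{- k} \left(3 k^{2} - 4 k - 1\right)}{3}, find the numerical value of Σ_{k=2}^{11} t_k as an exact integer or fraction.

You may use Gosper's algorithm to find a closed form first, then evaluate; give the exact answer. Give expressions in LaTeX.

Σ = 196690/177147

Compute t_(k+1)/t_k: get (3*k**2 + 2*k - 2)/(3*(3*k**2 - 4*k - 1)).
Take A(k)=1/3, B(k)=1, C(k)=k**2 - 4*k/3 - 1/3.
f must satisfy (1/3)·f(k+1) − (1)·f(k) = k**2 - 4*k/3 - 1/3.
deg f ≤ 2 (via 0,0,2).
Coefficient equations give f(k) = -k*(3*k - 1)/2.
So s_k = (B(k−1)f/C)·t_k = (-3*k*(3*k - 1)/(2*(3*k**2 - 4*k - 1)))·t_k = k*(1 - 3*k)/3**k.
s_(k+1) − s_k = 2*(3*k**2 - 4*k - 1)/(3*3**k) = t_k.
Sum = s_(12) − s_(2); s_(12) = -140/177147, s_(2) = -10/9 ⇒ 196690/177147.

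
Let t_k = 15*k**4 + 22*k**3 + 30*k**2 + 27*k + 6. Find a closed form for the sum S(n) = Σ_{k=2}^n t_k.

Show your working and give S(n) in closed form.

S(n) = 3*n**5 + 13*n**4 + 26*n**3 + 34*n**2 + 24*n - 100

Compute t_(k+1)/t_k: get (15*k**4 + 82*k**3 + 186*k**2 + 213*k + 100)/(15*k**4 + 22*k**3 + 30*k**2 + 27*k + 6).
Take A(k)=1, B(k)=1, C(k)=k**4 + 22*k**3/15 + 2*k**2 + 9*k/5 + 2/5.
f must satisfy (1)·f(k+1) − (1)·f(k) = k**4 + 22*k**3/15 + 2*k**2 + 9*k/5 + 2/5.
d = 5 from the (0,0,4) case.
Solving with deg f ≤ 5: f(k) = k*(3*k**4 - 2*k**3 + 4*k**2 + 4*k - 3)/15.
Certificate R = B(k−1)f/C = k*(3*k**4 - 2*k**3 + 4*k**2 + 4*k - 3)/(15*k**4 + 22*k**3 + 30*k**2 + 27*k + 6) gives s_k = k*(3*k**4 - 2*k**3 + 4*k**2 + 4*k - 3).
s_(k+1) − s_k = 15*k**4 + 22*k**3 + 30*k**2 + 27*k + 6 = t_k.
Evaluate: s_(n+1) = 3*n**5 + 13*n**4 + 26*n**3 + 34*n**2 + 24*n + 6; subtract s_(2) = 106 ⇒ S(n) = 3*n**5 + 13*n**4 + 26*n**3 + 34*n**2 + 24*n - 100.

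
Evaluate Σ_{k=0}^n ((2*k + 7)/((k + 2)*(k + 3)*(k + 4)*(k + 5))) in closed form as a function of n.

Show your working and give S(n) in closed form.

S(n) = (n**2 + 8*n + 7)/(8*(n**2 + 8*n + 15))

Compute t_(k+1)/t_k: get (k + 2)*(2*k + 9)/((k + 6)*(2*k + 7)).
So A=k + 2 and B=k + 6, with C=k + 7/2.
Set up (k + 2)·f(k+1) − (k + 5)·f(k) − (k + 7/2) = 0.
Bound: deg f ≤ 3.
Match coefficients ⇒ f(k) = k*(k + 3)*(k + 6)/16.
Certificate R = B(k−1)f/C = k*(k + 3)*(k + 5)*(k + 6)/(8*(2*k + 7)) gives s_k = k*(k + 6)/(8*(k**2 + 6*k + 8)).
Verify: (2*k + 7)/(k**4 + 14*k**3 + 71*k**2 + 154*k + 120) matches t_k.
Evaluate: s_(n+1) = (n**2 + 8*n + 7)/(8*(n**2 + 8*n + 15)); subtract s_(0) = 0 ⇒ S(n) = (n**2 + 8*n + 7)/(8*(n**2 + 8*n + 15)).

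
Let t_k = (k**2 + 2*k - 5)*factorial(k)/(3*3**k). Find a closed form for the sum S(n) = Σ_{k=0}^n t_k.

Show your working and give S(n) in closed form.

r(k) = (k + 1)*(2*k + (k + 1)**2 - 3)/(3*(k**2 + 2*k - 5)) after simplifying.
Take A(k)=k/3 + 1/3, B(k)=1, C(k)=k**2 + 2*k - 5.
Key eq: (k/3 + 1/3)·f(k+1) = (1)·f(k) + (k**2 + 2*k - 5).
Degrees (1,0,2) ⇒ d ≤ 1.
Solve for f: f(k) = 3*(k + 3) (degree 1 ≤ 1).
Get s_k = R·t_k = (k + 3)*factorial(k)/3**k with R(k) = B(k−1)f(k)/C(k) = 3*(k + 3)/(k**2 + 2*k - 5).
Δs = (k**2 + 2*k - 5)*factorial(k)/(3*3**k), as required.
Σ_(k=0)^n t_k = s_(n+1) − s_(0) = (3**(-n - 1)*(n + 4)*factorial(n + 1)) − (3), i.e. 3**(-n - 1)*(-3**(n + 2) + n**2*factorial(n) + 5*n*factorial(n) + 4*factorial(n)).

S(n) = 3**(-n - 1)*(-3**(n + 2) + n**2*factorial(n) + 5*n*factorial(n) + 4*factorial(n))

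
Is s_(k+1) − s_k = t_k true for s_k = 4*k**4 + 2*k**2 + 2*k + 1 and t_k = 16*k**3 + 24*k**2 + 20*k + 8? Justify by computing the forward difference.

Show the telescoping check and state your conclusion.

s_(k+1) = 2*k + 4*(k + 1)**4 + 2*(k + 1)**2 + 3
s_(k+1) − s_k = 16*k**3 + 24*k**2 + 20*k + 8
(s_(k+1) − s_k) − t_k = 0

Valid — Δs_k = t_k.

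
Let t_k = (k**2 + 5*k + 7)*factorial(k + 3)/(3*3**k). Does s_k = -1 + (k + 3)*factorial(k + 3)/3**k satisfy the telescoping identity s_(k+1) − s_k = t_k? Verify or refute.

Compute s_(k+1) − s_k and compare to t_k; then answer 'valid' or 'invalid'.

s_(k+1) = 3**(-k - 1)*(k + 4)*factorial(k + 4) - 1
s_(k+1) − s_k = (k**2 + 5*k + 7)*factorial(k + 3)/(3*3**k)
(s_(k+1) − s_k) − t_k = 0

valid (s_(k+1) − s_k reduces to t_k)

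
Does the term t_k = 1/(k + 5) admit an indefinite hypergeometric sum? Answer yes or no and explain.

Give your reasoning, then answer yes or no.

Compute t_(k+1)/t_k: get (k + 5)/(k + 6).
Normal form (A,B,C) = (k + 5, k + 6, 1).
Solve (k + 5)·f(k+1) − (k + 5)·f(k) = 1.
Bound: deg f ≤ 0.
Generic f = c0 gives residual -1; -1 = 0 cannot hold, so t_k is not Gosper-summable.

No — the linear system for f has no solution.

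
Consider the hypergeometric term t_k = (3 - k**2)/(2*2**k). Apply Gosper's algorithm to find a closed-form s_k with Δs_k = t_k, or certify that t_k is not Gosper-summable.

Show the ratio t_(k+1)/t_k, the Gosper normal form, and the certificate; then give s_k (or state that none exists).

s_k = k*(k + 2)/2**k

The ratio is ((k + 1)**2 - 3)/(2*(k**2 - 3)).
Factor: A=1/2; B=1; C=k**2 - 3.
Key eq: (1/2)·f(k+1) = (1)·f(k) + (k**2 - 3).
deg f ≤ 2 (via 0,0,2).
Match coefficients ⇒ f(k) = -2*k*(k + 2).
Then R = B(k−1)f/C = -2*k*(k + 2)/(k**2 - 3), so s_k = R(k)·t_k = k*(k + 2)/2**k.
s_(k+1) − s_k = (3 - k**2)/(2*2**k) = t_k.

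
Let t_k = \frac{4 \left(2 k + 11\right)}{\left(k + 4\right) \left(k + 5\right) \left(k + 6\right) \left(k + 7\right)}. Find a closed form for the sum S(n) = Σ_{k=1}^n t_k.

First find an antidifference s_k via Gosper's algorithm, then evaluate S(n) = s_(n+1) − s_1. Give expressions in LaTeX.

S(n) = \frac{4 n \left(n + 12\right)}{35 \left(n^{2} + 12 n + 35\right)}

t_(k+1)/t_k = (k + 4)*(2*k + 13)/((k + 8)*(2*k + 11)).
Normal form (A,B,C) = (k + 4, k + 8, k + 11/2).
Set up (k + 4)·f(k+1) − (k + 7)·f(k) − (k + 11/2) = 0.
deg f ≤ 3 (via 1,1,1).
Solving with deg f ≤ 3: f(k) = k*(k + 5)*(k + 10)/48.
So s_k = (B(k−1)f/C)·t_k = (k*(k + 5)*(k + 7)*(k + 10)/(24*(2*k + 11)))·t_k = k*(k + 10)/(6*(k**2 + 10*k + 24)).
Verify: 4*(2*k + 11)/(k**4 + 22*k**3 + 179*k**2 + 638*k + 840) matches t_k.
s_(n+1) = (n**2 + 12*n + 11)/(6*(n**2 + 12*n + 35)) and s_(1) = 11/210, so S(n) = 4*n*(n + 12)/(35*(n**2 + 12*n + 35)).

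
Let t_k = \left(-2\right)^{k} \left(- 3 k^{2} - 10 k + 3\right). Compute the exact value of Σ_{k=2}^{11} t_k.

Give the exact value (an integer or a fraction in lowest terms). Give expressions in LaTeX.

Compute t_(k+1)/t_k: get 2*(-3*k**2 - 16*k - 10)/(3*k**2 + 10*k - 3).
So A=-2 and B=1, with C=k**2 + 10*k/3 - 1.
Set up (-2)·f(k+1) − (1)·f(k) − (k**2 + 10*k/3 - 1) = 0.
deg f ≤ 2 (via 0,0,2).
Match coefficients ⇒ f(k) = -(k - 1)*(k + 3)/3.
So s_k = (B(k−1)f/C)·t_k = (-(k - 1)*(k + 3)/(3*k**2 + 10*k - 3))·t_k = (-2)**k*(k**2 + 2*k - 3).
Verify: (-2)**k*(-3*k**2 - 10*k + 3) matches t_k.
Sum = s_(12) − s_(2); s_(12) = 675840, s_(2) = 20 ⇒ 675820.

Σ = 675820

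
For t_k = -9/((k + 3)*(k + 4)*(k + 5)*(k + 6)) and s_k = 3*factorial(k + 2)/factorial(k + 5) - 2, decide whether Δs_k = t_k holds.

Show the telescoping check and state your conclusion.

valid; difference matches t_k

s_(k+1) = 3*factorial(k + 3)/factorial(k + 6) - 2
s_(k+1) − s_k = -9/((k + 3)*(k + 4)*(k + 5)*(k + 6))
(s_(k+1) − s_k) − t_k = 0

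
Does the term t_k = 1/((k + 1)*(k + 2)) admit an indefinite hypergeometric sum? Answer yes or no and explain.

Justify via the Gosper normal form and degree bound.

Step 1: r(k) = (k + 1)/(k + 3).
Factor: A=k + 1; B=k + 3; C=1.
Solve (k + 1)·f(k+1) − (k + 2)·f(k) = 1.
Bound: deg f ≤ 1.
Coefficient equations give f(k) = k.
R(k) = B(k−1)·f(k)/C(k) = k*(k + 2); s_k = R·t_k = k/(k + 1).
s_(k+1) − s_k = 1/(k**2 + 3*k + 2) = t_k.

Yes. s_k = k/(k + 1).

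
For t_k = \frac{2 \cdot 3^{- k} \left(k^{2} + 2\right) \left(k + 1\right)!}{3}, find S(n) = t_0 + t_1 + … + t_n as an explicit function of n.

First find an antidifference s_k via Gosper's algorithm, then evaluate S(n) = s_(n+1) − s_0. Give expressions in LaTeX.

t_(k+1)/t_k = (k + 2)*((k + 1)**2 + 2)/(3*(k**2 + 2)).
Gosper form: A/B · C(k+1)/C(k) with A=k/3 + 2/3, B=1, C=k**2 + 2.
Need (k/3 + 2/3)·f(k+1) − (1)·f(k) = k**2 + 2.
Degrees (1,0,2) ⇒ d ≤ 1.
A polynomial solution: f(k) = 3*k.
Certificate R = B(k−1)f/C = 3*k/(k**2 + 2) gives s_k = 2*k*factorial(k + 1)/3**k.
s_(k+1) − s_k = 2*(k**2 + 2)*factorial(k + 1)/(3*3**k) = t_k.
s_(n+1) = 2*3**(-n - 1)*(n + 1)*factorial(n + 2) and s_(0) = 0, so S(n) = 2*3**(-n - 1)*(n + 1)*factorial(n + 2).

S(n) = 2 \cdot 3^{- n - 1} \left(n + 1\right) \left(n + 2\right)!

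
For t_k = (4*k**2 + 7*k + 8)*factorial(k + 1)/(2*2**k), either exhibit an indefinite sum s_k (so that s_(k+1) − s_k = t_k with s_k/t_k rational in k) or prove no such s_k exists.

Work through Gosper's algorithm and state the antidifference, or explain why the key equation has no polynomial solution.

Step 1: r(k) = (k + 2)*(7*k + 4*(k + 1)**2 + 15)/(2*(4*k**2 + 7*k + 8)).
A = k/2 + 1, B = 1, C = k**2 + 7*k/4 + 2.
Key eq: (k/2 + 1)·f(k+1) = (1)·f(k) + (k**2 + 7*k/4 + 2).
From deg A=1, deg B=0, deg C=2: d=1.
Solving with deg f ≤ 1: f(k) = (4*k + 3)/2.
R(k) = B(k−1)·f(k)/C(k) = 2*(4*k + 3)/(4*k**2 + 7*k + 8); s_k = R·t_k = (4*k + 3)*factorial(k + 1)/2**k.
Check: Δs_k = (4*k**2 + 7*k + 8)*factorial(k + 1)/(2*2**k). ✓

s_k = (4*k + 3)*factorial(k + 1)/2**k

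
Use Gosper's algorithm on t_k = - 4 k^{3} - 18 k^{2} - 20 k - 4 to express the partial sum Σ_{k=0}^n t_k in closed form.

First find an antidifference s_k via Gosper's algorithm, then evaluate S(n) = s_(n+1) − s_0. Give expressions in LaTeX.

Step 1: r(k) = (2*k**3 + 15*k**2 + 34*k + 23)/(2*k**3 + 9*k**2 + 10*k + 2).
Gosper form: A/B · C(k+1)/C(k) with A=1, B=1, C=k**3 + 9*k**2/2 + 5*k + 1.
Solve (1)·f(k+1) − (1)·f(k) = k**3 + 9*k**2/2 + 5*k + 1.
Degrees (0,0,3) ⇒ d ≤ 4.
Coefficient equations give f(k) = k*(k + 3)*(k**2 + k - 1)/4.
Certificate R = B(k−1)f/C = k*(k + 3)*(k**2 + k - 1)/(2*(2*k**3 + 9*k**2 + 10*k + 2)) gives s_k = k*(-k**3 - 4*k**2 - 2*k + 3).
Δs = -4*k**3 - 18*k**2 - 20*k - 4, as required.
Σ_(k=0)^n t_k = s_(n+1) − s_(0) = (-n**4 - 8*n**3 - 20*n**2 - 17*n - 4) − (0), i.e. -n**4 - 8*n**3 - 20*n**2 - 17*n - 4.

S(n) = - n^{4} - 8 n^{3} - 20 n^{2} - 17 n - 4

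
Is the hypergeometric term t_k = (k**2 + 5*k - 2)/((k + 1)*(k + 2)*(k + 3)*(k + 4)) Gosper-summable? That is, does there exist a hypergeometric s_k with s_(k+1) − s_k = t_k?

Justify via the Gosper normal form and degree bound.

Yes. s_k = k*(k**2 - 13)/(6*(k + 1)*(k + 2)*(k + 3)).

t_(k+1)/t_k = (k + 1)*(5*k + (k + 1)**2 + 3)/((k + 5)*(k**2 + 5*k - 2)).
A = k + 1, B = k + 5, C = k**2 + 5*k - 2.
Set up (k + 1)·f(k+1) − (k + 4)·f(k) − (k**2 + 5*k - 2) = 0.
Bound: deg f ≤ 3.
A polynomial solution: f(k) = k*(k**2 - 13)/6.
R(k) = B(k−1)·f(k)/C(k) = k*(k + 4)*(k**2 - 13)/(6*(k**2 + 5*k - 2)); s_k = R·t_k = k*(k**2 - 13)/(6*(k + 1)*(k + 2)*(k + 3)).
Δs = (k**2 + 5*k - 2)/(k**4 + 10*k**3 + 35*k**2 + 50*k + 24), as required.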